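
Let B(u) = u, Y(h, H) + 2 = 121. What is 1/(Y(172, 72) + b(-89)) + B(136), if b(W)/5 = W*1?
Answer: 44335/326 ≈ 136.00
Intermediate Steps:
Y(h, H) = 119 (Y(h, H) = -2 + 121 = 119)
b(W) = 5*W (b(W) = 5*(W*1) = 5*W)
1/(Y(172, 72) + b(-89)) + B(136) = 1/(119 + 5*(-89)) + 136 = 1/(119 - 445) + 136 = 1/(-326) + 136 = -1/326 + 136 = 44335/326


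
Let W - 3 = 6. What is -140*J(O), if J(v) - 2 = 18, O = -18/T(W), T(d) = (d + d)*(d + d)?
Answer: -2800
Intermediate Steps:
W = 9 (W = 3 + 6 = 9)
T(d) = 4*d**2 (T(d) = (2*d)*(2*d) = 4*d**2)
O = -1/18 (O = -18/(4*9**2) = -18/(4*81) = -18/324 = -18*1/324 = -1/18 ≈ -0.055556)
J(v) = 20 (J(v) = 2 + 18 = 20)
-140*J(O) = -140*20 = -2800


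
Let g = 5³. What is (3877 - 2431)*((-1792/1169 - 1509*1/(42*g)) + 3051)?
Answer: 644281747527/146125 ≈ 4.4091e+6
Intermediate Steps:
g = 125
(3877 - 2431)*((-1792/1169 - 1509*1/(42*g)) + 3051) = (3877 - 2431)*((-1792/1169 - 1509/(125*42)) + 3051) = 1446*((-1792*1/1169 - 1509/5250) + 3051) = 1446*((-256/167 - 1509*1/5250) + 3051) = 1446*((-256/167 - 503/1750) + 3051) = 1446*(-532001/292250 + 3051) = 1446*(891122749/292250) = 644281747527/146125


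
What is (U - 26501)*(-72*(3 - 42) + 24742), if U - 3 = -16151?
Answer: -1174979950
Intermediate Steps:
U = -16148 (U = 3 - 16151 = -16148)
(U - 26501)*(-72*(3 - 42) + 24742) = (-16148 - 26501)*(-72*(3 - 42) + 24742) = -42649*(-72*(-39) + 24742) = -42649*(2808 + 24742) = -42649*27550 = -1174979950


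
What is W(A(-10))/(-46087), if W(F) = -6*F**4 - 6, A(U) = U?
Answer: 60006/46087 ≈ 1.3020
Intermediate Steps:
W(F) = -6 - 6*F**4
W(A(-10))/(-46087) = (-6 - 6*(-10)**4)/(-46087) = (-6 - 6*10000)*(-1/46087) = (-6 - 60000)*(-1/46087) = -60006*(-1/46087) = 60006/46087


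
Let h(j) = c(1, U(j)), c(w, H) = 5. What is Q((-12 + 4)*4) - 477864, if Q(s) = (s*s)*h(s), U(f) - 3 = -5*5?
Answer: -472744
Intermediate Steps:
U(f) = -22 (U(f) = 3 - 5*5 = 3 - 25 = -22)
h(j) = 5
Q(s) = 5*s² (Q(s) = (s*s)*5 = s²*5 = 5*s²)
Q((-12 + 4)*4) - 477864 = 5*((-12 + 4)*4)² - 477864 = 5*(-8*4)² - 477864 = 5*(-32)² - 477864 = 5*1024 - 477864 = 5120 - 477864 = -472744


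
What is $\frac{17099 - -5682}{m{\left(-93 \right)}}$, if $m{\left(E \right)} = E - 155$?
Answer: $- \frac{22781}{248} \approx -91.859$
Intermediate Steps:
$m{\left(E \right)} = -155 + E$
$\frac{17099 - -5682}{m{\left(-93 \right)}} = \frac{17099 - -5682}{-155 - 93} = \frac{17099 + 5682}{-248} = 22781 \left(- \frac{1}{248}\right) = - \frac{22781}{248}$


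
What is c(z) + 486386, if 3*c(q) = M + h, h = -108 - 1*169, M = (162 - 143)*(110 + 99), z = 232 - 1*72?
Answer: 1462852/3 ≈ 4.8762e+5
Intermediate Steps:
z = 160 (z = 232 - 72 = 160)
M = 3971 (M = 19*209 = 3971)
h = -277 (h = -108 - 169 = -277)
c(q) = 3694/3 (c(q) = (3971 - 277)/3 = (⅓)*3694 = 3694/3)
c(z) + 486386 = 3694/3 + 486386 = 1462852/3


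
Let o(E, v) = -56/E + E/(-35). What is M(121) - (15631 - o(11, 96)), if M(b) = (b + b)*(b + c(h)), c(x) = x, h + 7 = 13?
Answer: 5812574/385 ≈ 15098.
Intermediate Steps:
h = 6 (h = -7 + 13 = 6)
o(E, v) = -56/E - E/35 (o(E, v) = -56/E + E*(-1/35) = -56/E - E/35)
M(b) = 2*b*(6 + b) (M(b) = (b + b)*(b + 6) = (2*b)*(6 + b) = 2*b*(6 + b))
M(121) - (15631 - o(11, 96)) = 2*121*(6 + 121) - (15631 - (-56/11 - 1/35*11)) = 2*121*127 - (15631 - (-56*1/11 - 11/35)) = 30734 - (15631 - (-56/11 - 11/35)) = 30734 - (15631 - 1*(-2081/385)) = 30734 - (15631 + 2081/385) = 30734 - 1*6020016/385 = 30734 - 6020016/385 = 5812574/385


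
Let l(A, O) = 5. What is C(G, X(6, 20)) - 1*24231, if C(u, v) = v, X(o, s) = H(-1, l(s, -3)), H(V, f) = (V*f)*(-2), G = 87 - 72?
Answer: -24221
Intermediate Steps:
G = 15
H(V, f) = -2*V*f
X(o, s) = 10 (X(o, s) = -2*(-1)*5 = 10)
C(G, X(6, 20)) - 1*24231 = 10 - 1*24231 = 10 - 24231 = -24221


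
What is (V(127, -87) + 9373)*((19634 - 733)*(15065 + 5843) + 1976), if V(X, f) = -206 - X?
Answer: 3572464119360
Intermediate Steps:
(V(127, -87) + 9373)*((19634 - 733)*(15065 + 5843) + 1976) = ((-206 - 1*127) + 9373)*((19634 - 733)*(15065 + 5843) + 1976) = ((-206 - 127) + 9373)*(18901*20908 + 1976) = (-333 + 9373)*(395182108 + 1976) = 9040*395184084 = 3572464119360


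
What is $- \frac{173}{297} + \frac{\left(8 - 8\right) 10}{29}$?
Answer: $- \frac{173}{297} \approx -0.58249$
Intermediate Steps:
$- \frac{173}{297} + \frac{\left(8 - 8\right) 10}{29} = \left(-173\right) \frac{1}{297} + 0 \cdot 10 \cdot \frac{1}{29} = - \frac{173}{297} + 0 \cdot \frac{1}{29} = - \frac{173}{297} + 0 = - \frac{173}{297}$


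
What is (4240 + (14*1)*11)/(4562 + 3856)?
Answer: 2197/4209 ≈ 0.52198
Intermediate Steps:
(4240 + (14*1)*11)/(4562 + 3856) = (4240 + 14*11)/8418 = (4240 + 154)*(1/8418) = 4394*(1/8418) = 2197/4209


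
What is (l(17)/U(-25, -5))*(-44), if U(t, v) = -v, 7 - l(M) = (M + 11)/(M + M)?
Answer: -924/17 ≈ -54.353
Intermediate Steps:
l(M) = 7 - (11 + M)/(2*M) (l(M) = 7 - (M + 11)/(M + M) = 7 - (11 + M)/(2*M))
(l(17)/U(-25, -5))*(-44) = (((1/2)*(-11 + 13*17)/17)/((-1*(-5))))*(-44) = (((1/2)*(1/17)*(-11 + 221))/5)*(-44) = (((1/2)*(1/17)*210)*(1/5))*(-44) = ((105/17)*(1/5))*(-44) = (21/17)*(-44) = -924/17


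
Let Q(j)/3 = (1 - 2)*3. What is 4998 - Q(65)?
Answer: 5007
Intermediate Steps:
Q(j) = -9 (Q(j) = 3*((1 - 2)*3) = 3*(-1*3) = 3*(-3) = -9)
4998 - Q(65) = 4998 - 1*(-9) = 4998 + 9 = 5007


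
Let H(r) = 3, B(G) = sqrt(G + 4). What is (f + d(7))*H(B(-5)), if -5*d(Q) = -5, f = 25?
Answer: 78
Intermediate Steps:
B(G) = sqrt(4 + G)
d(Q) = 1 (d(Q) = -1/5*(-5) = 1)
(f + d(7))*H(B(-5)) = (25 + 1)*3 = 26*3 = 78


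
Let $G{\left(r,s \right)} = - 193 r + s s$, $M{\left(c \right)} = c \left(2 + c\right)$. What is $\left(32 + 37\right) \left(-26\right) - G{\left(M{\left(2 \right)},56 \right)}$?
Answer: $-3386$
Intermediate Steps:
$G{\left(r,s \right)} = s^{2} - 193 r$ ($G{\left(r,s \right)} = - 193 r + s^{2} = s^{2} - 193 r$)
$\left(32 + 37\right) \left(-26\right) - G{\left(M{\left(2 \right)},56 \right)} = \left(32 + 37\right) \left(-26\right) - \left(56^{2} - 193 \cdot 2 \left(2 + 2\right)\right) = 69 \left(-26\right) - \left(3136 - 193 \cdot 2 \cdot 4\right) = -1794 - \left(3136 - 1544\right) = -1794 - 1592 = -3386$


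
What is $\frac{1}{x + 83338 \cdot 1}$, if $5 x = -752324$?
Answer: $- \frac{5}{335634} \approx -1.4897 \cdot 10^{-5}$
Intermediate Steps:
$x = - \frac{752324}{5}$ ($x = \frac{1}{5} \left(-752324\right) = - \frac{752324}{5} \approx -1.5046 \cdot 10^{5}$)
$\frac{1}{x + 83338 \cdot 1} = \frac{1}{- \frac{752324}{5} + 83338 \cdot 1} = \frac{1}{- \frac{752324}{5} + 83338} = \frac{1}{- \frac{335634}{5}} = - \frac{5}{335634}$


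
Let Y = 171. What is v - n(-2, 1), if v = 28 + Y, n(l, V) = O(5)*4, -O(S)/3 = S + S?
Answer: 319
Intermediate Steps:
O(S) = -6*S (O(S) = -3*(S + S) = -6*S)
n(l, V) = -120 (n(l, V) = -6*5*4 = -30*4 = -120)
v = 199 (v = 28 + 171 = 199)
v - n(-2, 1) = 199 - 1*(-120) = 199 + 120 = 319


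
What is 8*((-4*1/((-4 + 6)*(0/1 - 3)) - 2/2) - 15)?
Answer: -368/3 ≈ -122.67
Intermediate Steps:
8*((-4*1/((-4 + 6)*(0/1 - 3)) - 2/2) - 15) = 8*((-4*1/(2*(0*1 - 3)) - 2*½) - 15) = 8*((-4*1/(2*(0 - 3)) - 1) - 15) = 8*((-4/((-3*2)) - 1) - 15) = 8*((-4/(-6) - 1) - 15) = 8*((-4*(-⅙) - 1) - 15) = 8*((⅔ - 1) - 15) = 8*(-⅓ - 15) = 8*(-46/3) = -368/3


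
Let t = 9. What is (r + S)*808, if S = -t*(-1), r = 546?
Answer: 448440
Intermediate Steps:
S = 9 (S = -1*9*(-1) = -9*(-1) = 9)
(r + S)*808 = (546 + 9)*808 = 555*808 = 448440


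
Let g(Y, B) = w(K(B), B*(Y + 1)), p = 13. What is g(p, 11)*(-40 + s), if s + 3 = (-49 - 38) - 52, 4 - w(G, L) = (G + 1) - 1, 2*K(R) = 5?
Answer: -273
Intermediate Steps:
K(R) = 5/2 (K(R) = (½)*5 = 5/2)
w(G, L) = 4 - G (w(G, L) = 4 - ((G + 1) - 1) = 4 - ((1 + G) - 1) = 4 - G)
g(Y, B) = 3/2 (g(Y, B) = 4 - 1*5/2 = 4 - 5/2 = 3/2)
s = -142 (s = -3 + ((-49 - 38) - 52) = -3 + (-87 - 52) = -3 - 139 = -142)
g(p, 11)*(-40 + s) = 3*(-40 - 142)/2 = (3/2)*(-182) = -273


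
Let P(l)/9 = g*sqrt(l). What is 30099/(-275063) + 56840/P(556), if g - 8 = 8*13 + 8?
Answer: -30099/275063 + 1421*sqrt(139)/7506 ≈ 2.1226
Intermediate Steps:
g = 120 (g = 8 + (8*13 + 8) = 8 + (104 + 8) = 8 + 112 = 120)
P(l) = 1080*sqrt(l) (P(l) = 9*(120*sqrt(l)) = 1080*sqrt(l))
30099/(-275063) + 56840/P(556) = 30099/(-275063) + 56840/((1080*sqrt(556))) = 30099*(-1/275063) + 56840/((1080*(2*sqrt(139)))) = -30099/275063 + 56840/((2160*sqrt(139))) = -30099/275063 + 56840*(sqrt(139)/300240) = -30099/275063 + 1421*sqrt(139)/7506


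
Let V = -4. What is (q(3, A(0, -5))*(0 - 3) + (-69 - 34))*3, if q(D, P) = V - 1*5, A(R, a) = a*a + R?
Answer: -228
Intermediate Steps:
A(R, a) = R + a**2 (A(R, a) = a**2 + R = R + a**2)
q(D, P) = -9 (q(D, P) = -4 - 1*5 = -4 - 5 = -9)
(q(3, A(0, -5))*(0 - 3) + (-69 - 34))*3 = (-9*(0 - 3) + (-69 - 34))*3 = (-9*(-3) - 103)*3 = (27 - 103)*3 = -76*3 = -228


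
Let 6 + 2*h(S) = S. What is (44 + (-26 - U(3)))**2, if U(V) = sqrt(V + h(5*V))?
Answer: (36 - sqrt(30))**2/4 ≈ 232.91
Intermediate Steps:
h(S) = -3 + S/2
U(V) = sqrt(-3 + 7*V/2) (U(V) = sqrt(V + (-3 + (5*V)/2)) = sqrt(V + (-3 + 5*V/2)) = sqrt(-3 + 7*V/2))
(44 + (-26 - U(3)))**2 = (44 + (-26 - sqrt(-12 + 14*3)/2))**2 = (44 + (-26 - sqrt(-12 + 42)/2))**2 = (44 + (-26 - sqrt(30)/2))**2 = (18 - sqrt(30)/2)**2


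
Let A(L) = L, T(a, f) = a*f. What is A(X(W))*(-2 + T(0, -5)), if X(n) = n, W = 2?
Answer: -4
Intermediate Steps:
A(X(W))*(-2 + T(0, -5)) = 2*(-2 + 0*(-5)) = 2*(-2 + 0) = 2*(-2) = -4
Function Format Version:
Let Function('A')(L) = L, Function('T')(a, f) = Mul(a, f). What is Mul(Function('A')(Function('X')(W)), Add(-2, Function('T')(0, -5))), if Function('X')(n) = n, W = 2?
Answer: -4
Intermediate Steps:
Mul(Function('A')(Function('X')(W)), Add(-2, Function('T')(0, -5))) = Mul(2, Add(-2, Mul(0, -5))) = Mul(2, Add(-2, 0)) = Mul(2, -2) = -4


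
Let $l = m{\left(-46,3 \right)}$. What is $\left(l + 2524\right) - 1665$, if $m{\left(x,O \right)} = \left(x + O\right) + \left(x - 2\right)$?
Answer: $768$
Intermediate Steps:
$m{\left(x,O \right)} = -2 + O + 2 x$ ($m{\left(x,O \right)} = \left(O + x\right) + \left(-2 + x\right) = -2 + O + 2 x$)
$l = -91$ ($l = -2 + 3 + 2 \left(-46\right) = -2 + 3 - 92 = -91$)
$\left(l + 2524\right) - 1665 = \left(-91 + 2524\right) - 1665 = 2433 - 1665 = 768$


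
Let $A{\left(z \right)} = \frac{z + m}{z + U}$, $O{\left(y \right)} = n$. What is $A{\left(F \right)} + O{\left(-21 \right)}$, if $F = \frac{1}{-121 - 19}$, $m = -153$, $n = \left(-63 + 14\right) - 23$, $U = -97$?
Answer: $- \frac{956411}{13581} \approx -70.423$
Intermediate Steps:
$n = -72$ ($n = -49 - 23 = -72$)
$F = - \frac{1}{140}$ ($F = \frac{1}{-140} = - \frac{1}{140} \approx -0.0071429$)
$O{\left(y \right)} = -72$
$A{\left(z \right)} = \frac{-153 + z}{-97 + z}$ ($A{\left(z \right)} = \frac{z - 153}{z - 97} = \frac{-153 + z}{-97 + z}$)
$A{\left(F \right)} + O{\left(-21 \right)} = \frac{-153 - \frac{1}{140}}{-97 - \frac{1}{140}} - 72 = \frac{1}{- \frac{13581}{140}} \left(- \frac{21421}{140}\right) - 72 = \left(- \frac{140}{13581}\right) \left(- \frac{21421}{140}\right) - 72 = \frac{21421}{13581} - 72 = - \frac{956411}{13581}$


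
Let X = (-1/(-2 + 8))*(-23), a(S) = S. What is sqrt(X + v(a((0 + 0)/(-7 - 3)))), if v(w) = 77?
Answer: sqrt(2910)/6 ≈ 8.9907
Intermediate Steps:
X = 23/6 (X = (-1/6)*(-23) = ((1/6)*(-1))*(-23) = -1/6*(-23) = 23/6 ≈ 3.8333)
sqrt(X + v(a((0 + 0)/(-7 - 3)))) = sqrt(23/6 + 77) = sqrt(485/6) = sqrt(2910)/6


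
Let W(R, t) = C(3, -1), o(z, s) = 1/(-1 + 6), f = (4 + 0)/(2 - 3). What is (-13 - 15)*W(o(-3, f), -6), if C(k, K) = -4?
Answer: 112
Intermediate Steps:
f = -4 (f = 4/(-1) = 4*(-1) = -4)
o(z, s) = 1/5
W(R, t) = -4
(-13 - 15)*W(o(-3, f), -6) = (-13 - 15)*(-4) = -28*(-4) = 112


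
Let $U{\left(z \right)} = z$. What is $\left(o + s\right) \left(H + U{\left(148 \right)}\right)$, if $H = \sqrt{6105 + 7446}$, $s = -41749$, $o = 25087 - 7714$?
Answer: $-3607648 - 24376 \sqrt{13551} \approx -6.4452 \cdot 10^{6}$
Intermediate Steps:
$o = 17373$
$H = \sqrt{13551} \approx 116.41$
$\left(o + s\right) \left(H + U{\left(148 \right)}\right) = \left(17373 - 41749\right) \left(\sqrt{13551} + 148\right) = - 24376 \left(148 + \sqrt{13551}\right) = -3607648 - 24376 \sqrt{13551}$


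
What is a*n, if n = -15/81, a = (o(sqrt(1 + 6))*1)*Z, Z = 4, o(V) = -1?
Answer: 20/27 ≈ 0.74074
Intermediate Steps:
a = -4 (a = -1*1*4 = -1*4 = -4)
n = -5/27 (n = -15*1/81 = -5/27 ≈ -0.18519)
a*n = -4*(-5/27) = 20/27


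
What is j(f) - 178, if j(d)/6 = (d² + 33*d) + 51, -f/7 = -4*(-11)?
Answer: 508328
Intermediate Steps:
f = -308 (f = -(-28)*(-11) = -7*44 = -308)
j(d) = 306 + 6*d² + 198*d (j(d) = 6*((d² + 33*d) + 51) = 6*(51 + d² + 33*d) = 306 + 6*d² + 198*d)
j(f) - 178 = (306 + 6*(-308)² + 198*(-308)) - 178 = (306 + 6*94864 - 60984) - 178 = (306 + 569184 - 60984) - 178 = 508506 - 178 = 508328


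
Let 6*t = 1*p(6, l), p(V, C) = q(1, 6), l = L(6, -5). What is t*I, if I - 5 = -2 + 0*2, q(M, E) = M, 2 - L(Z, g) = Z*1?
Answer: 1/2 ≈ 0.50000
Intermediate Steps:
L(Z, g) = 2 - Z
l = -4 (l = 2 - 1*6 = 2 - 6 = -4)
p(V, C) = 1
I = 3 (I = 5 + (-2 + 0*2) = 5 + (-2 + 0) = 5 - 2 = 3)
t = 1/6 (t = (1*1)/6 = (1/6)*1 = 1/6 ≈ 0.16667)
t*I = (1/6)*3 = 1/2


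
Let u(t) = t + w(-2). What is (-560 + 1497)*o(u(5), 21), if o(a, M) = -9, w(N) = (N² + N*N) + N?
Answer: -8433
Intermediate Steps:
w(N) = N + 2*N² (w(N) = (N² + N²) + N = 2*N² + N = N + 2*N²)
u(t) = 6 + t (u(t) = t - 2*(1 + 2*(-2)) = t - 2*(1 - 4) = t - 2*(-3) = t + 6 = 6 + t)
(-560 + 1497)*o(u(5), 21) = (-560 + 1497)*(-9) = 937*(-9) = -8433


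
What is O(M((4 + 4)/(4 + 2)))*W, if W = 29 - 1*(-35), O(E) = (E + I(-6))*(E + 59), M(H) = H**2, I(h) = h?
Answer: -1330304/81 ≈ -16424.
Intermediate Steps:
O(E) = (-6 + E)*(59 + E) (O(E) = (E - 6)*(E + 59) = (-6 + E)*(59 + E))
W = 64 (W = 29 + 35 = 64)
O(M((4 + 4)/(4 + 2)))*W = (-354 + (((4 + 4)/(4 + 2))**2)**2 + 53*((4 + 4)/(4 + 2))**2)*64 = (-354 + ((8/6)**2)**2 + 53*(8/6)**2)*64 = (-354 + ((8*(1/6))**2)**2 + 53*(8*(1/6))**2)*64 = (-354 + ((4/3)**2)**2 + 53*(4/3)**2)*64 = (-354 + (16/9)**2 + 53*(16/9))*64 = (-354 + 256/81 + 848/9)*64 = -20786/81*64 = -1330304/81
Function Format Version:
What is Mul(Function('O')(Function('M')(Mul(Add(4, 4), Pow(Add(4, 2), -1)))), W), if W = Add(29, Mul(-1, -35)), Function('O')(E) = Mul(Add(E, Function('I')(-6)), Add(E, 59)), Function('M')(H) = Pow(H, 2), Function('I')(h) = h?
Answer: Rational(-1330304, 81) ≈ -16424.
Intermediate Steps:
Function('O')(E) = Mul(Add(-6, E), Add(59, E)) (Function('O')(E) = Mul(Add(E, -6), Add(E, 59)) = Mul(Add(-6, E), Add(59, E)))
W = 64 (W = Add(29, 35) = 64)
Mul(Function('O')(Function('M')(Mul(Add(4, 4), Pow(Add(4, 2), -1)))), W) = Mul(Add(-354, Pow(Pow(Mul(Add(4, 4), Pow(Add(4, 2), -1)), 2), 2), Mul(53, Pow(Mul(Add(4, 4), Pow(Add(4, 2), -1)), 2))), 64) = Mul(Add(-354, Pow(Pow(Mul(8, Pow(6, -1)), 2), 2), Mul(53, Pow(Mul(8, Pow(6, -1)), 2))), 64) = Mul(Add(-354, Pow(Pow(Mul(8, Rational(1, 6)), 2), 2), Mul(53, Pow(Mul(8, Rational(1, 6)), 2))), 64) = Mul(Add(-354, Pow(Pow(Rational(4, 3), 2), 2), Mul(53, Pow(Rational(4, 3), 2))), 64) = Mul(Add(-354, Pow(Rational(16, 9), 2), Mul(53, Rational(16, 9))), 64) = Mul(Add(-354, Rational(256, 81), Rational(848, 9)), 64) = Mul(Rational(-20786, 81), 64) = Rational(-1330304, 81)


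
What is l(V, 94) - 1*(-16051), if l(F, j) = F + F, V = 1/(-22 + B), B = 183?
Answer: 2584213/161 ≈ 16051.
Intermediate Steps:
V = 1/161 (V = 1/(-22 + 183) = 1/161 ≈ 0.0062112)
l(F, j) = 2*F
l(V, 94) - 1*(-16051) = 2*(1/161) - 1*(-16051) = 2/161 + 16051 = 2584213/161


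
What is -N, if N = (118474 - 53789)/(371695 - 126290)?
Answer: -12937/49081 ≈ -0.26358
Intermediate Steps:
N = 12937/49081 (N = 64685/245405 = 64685*(1/245405) = 12937/49081 ≈ 0.26358)
-N = -1*12937/49081 = -12937/49081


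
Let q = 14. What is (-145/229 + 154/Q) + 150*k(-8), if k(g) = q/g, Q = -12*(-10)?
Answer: -3597817/13740 ≈ -261.85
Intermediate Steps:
Q = 120
k(g) = 14/g
(-145/229 + 154/Q) + 150*k(-8) = (-145/229 + 154/120) + 150*(14/(-8)) = (-145*1/229 + 154*(1/120)) + 150*(14*(-⅛)) = (-145/229 + 77/60) + 150*(-7/4) = 8933/13740 - 525/2 = -3597817/13740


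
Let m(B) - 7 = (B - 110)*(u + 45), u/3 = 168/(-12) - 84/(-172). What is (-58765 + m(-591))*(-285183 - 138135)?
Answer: 1126527935148/43 ≈ 2.6198e+10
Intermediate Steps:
u = -1743/43 (u = 3*(168/(-12) - 84/(-172)) = 3*(168*(-1/12) - 84*(-1/172)) = 3*(-14 + 21/43) = 3*(-581/43) = -1743/43 ≈ -40.535)
m(B) = -20819/43 + 192*B/43 (m(B) = 7 + (B - 110)*(-1743/43 + 45) = 7 + (-110 + B)*(192/43) = 7 + (-21120/43 + 192*B/43) = -20819/43 + 192*B/43)
(-58765 + m(-591))*(-285183 - 138135) = (-58765 + (-20819/43 + (192/43)*(-591)))*(-285183 - 138135) = (-58765 + (-20819/43 - 113472/43))*(-423318) = (-58765 - 134291/43)*(-423318) = -2661186/43*(-423318) = 1126527935148/43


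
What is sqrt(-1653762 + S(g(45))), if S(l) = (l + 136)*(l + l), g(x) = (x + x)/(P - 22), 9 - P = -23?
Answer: 4*I*sqrt(103197) ≈ 1285.0*I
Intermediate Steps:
P = 32 (P = 9 - 1*(-23) = 9 + 23 = 32)
g(x) = x/5 (g(x) = (x + x)/(32 - 22) = (2*x)/10 = (2*x)*(1/10) = x/5)
S(l) = 2*l*(136 + l) (S(l) = (136 + l)*(2*l) = 2*l*(136 + l))
sqrt(-1653762 + S(g(45))) = sqrt(-1653762 + 2*((1/5)*45)*(136 + (1/5)*45)) = sqrt(-1653762 + 2*9*(136 + 9)) = sqrt(-1653762 + 2*9*145) = sqrt(-1653762 + 2610) = sqrt(-1651152) = 4*I*sqrt(103197)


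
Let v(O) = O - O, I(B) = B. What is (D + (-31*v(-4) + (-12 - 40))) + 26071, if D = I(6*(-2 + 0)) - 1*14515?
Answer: 11492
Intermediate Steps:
v(O) = 0
D = -14527 (D = 6*(-2 + 0) - 1*14515 = 6*(-2) - 14515 = -12 - 14515 = -14527)
(D + (-31*v(-4) + (-12 - 40))) + 26071 = (-14527 + (-31*0 + (-12 - 40))) + 26071 = (-14527 + (0 - 52)) + 26071 = (-14527 - 52) + 26071 = -14579 + 26071 = 11492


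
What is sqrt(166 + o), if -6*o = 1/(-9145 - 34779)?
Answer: sqrt(2882400823230)/131772 ≈ 12.884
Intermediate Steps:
o = 1/263544 (o = -1/(6*(-9145 - 34779)) = -1/6/(-43924) = -1/6*(-1/43924) = 1/263544 ≈ 3.7944e-6)
sqrt(166 + o) = sqrt(166 + 1/263544) = sqrt(43748305/263544) = sqrt(2882400823230)/131772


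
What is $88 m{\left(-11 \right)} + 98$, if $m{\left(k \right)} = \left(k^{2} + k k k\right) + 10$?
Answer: $-105502$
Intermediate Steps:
$m{\left(k \right)} = 10 + k^{2} + k^{3}$ ($m{\left(k \right)} = \left(k^{2} + k^{2} k\right) + 10 = \left(k^{2} + k^{3}\right) + 10 = 10 + k^{2} + k^{3}$)
$88 m{\left(-11 \right)} + 98 = 88 \left(10 + \left(-11\right)^{2} + \left(-11\right)^{3}\right) + 98 = 88 \left(10 + 121 - 1331\right) + 98 = 88 \left(-1200\right) + 98 = -105600 + 98 = -105502$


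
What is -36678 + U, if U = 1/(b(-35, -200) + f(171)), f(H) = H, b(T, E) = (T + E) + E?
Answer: -9682993/264 ≈ -36678.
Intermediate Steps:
b(T, E) = T + 2*E (b(T, E) = (E + T) + E = T + 2*E)
U = -1/264 (U = 1/((-35 + 2*(-200)) + 171) = 1/((-35 - 400) + 171) = 1/(-435 + 171) = 1/(-264) = -1/264 ≈ -0.0037879)
-36678 + U = -36678 - 1/264 = -9682993/264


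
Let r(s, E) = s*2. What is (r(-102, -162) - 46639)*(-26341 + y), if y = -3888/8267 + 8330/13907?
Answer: 141858783156296205/114969169 ≈ 1.2339e+9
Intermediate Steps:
r(s, E) = 2*s
y = 14793694/114969169 (y = -3888*1/8267 + 8330*(1/13907) = -3888/8267 + 8330/13907 = 14793694/114969169 ≈ 0.12868)
(r(-102, -162) - 46639)*(-26341 + y) = (2*(-102) - 46639)*(-26341 + 14793694/114969169) = (-204 - 46639)*(-3028388086935/114969169) = -46843*(-3028388086935/114969169) = 141858783156296205/114969169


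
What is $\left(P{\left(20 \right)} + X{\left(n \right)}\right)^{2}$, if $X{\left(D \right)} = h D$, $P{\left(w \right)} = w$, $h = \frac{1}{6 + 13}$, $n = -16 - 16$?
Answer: $\frac{121104}{361} \approx 335.47$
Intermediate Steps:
$n = -32$ ($n = -16 - 16 = -32$)
$h = \frac{1}{19} \approx 0.052632$
$X{\left(D \right)} = \frac{D}{19}$
$\left(P{\left(20 \right)} + X{\left(n \right)}\right)^{2} = \left(20 + \frac{1}{19} \left(-32\right)\right)^{2} = \left(20 - \frac{32}{19}\right)^{2} = \left(\frac{348}{19}\right)^{2} = \frac{121104}{361}$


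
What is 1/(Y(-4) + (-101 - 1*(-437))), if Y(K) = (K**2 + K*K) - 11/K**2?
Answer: 16/5877 ≈ 0.0027225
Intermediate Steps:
Y(K) = -11/K**2 + 2*K**2 (Y(K) = (K**2 + K**2) - 11/K**2 = 2*K**2 - 11/K**2 = -11/K**2 + 2*K**2)
1/(Y(-4) + (-101 - 1*(-437))) = 1/((-11 + 2*(-4)**4)/(-4)**2 + (-101 - 1*(-437))) = 1/((-11 + 2*256)/16 + (-101 + 437)) = 1/((-11 + 512)/16 + 336) = 1/((1/16)*501 + 336) = 1/(501/16 + 336) = 1/(5877/16) = 16/5877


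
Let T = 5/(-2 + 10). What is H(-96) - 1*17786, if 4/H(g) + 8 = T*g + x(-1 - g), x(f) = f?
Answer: -480218/27 ≈ -17786.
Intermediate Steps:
T = 5/8 ≈ 0.62500
H(g) = 4/(-9 - 3*g/8) (H(g) = 4/(-8 + (5*g/8 + (-1 - g))) = 4/(-8 + (-1 - 3*g/8)) = 4/(-9 - 3*g/8))
H(-96) - 1*17786 = -32/(72 + 3*(-96)) - 1*17786 = -32/(72 - 288) - 17786 = -32/(-216) - 17786 = -32*(-1/216) - 17786 = 4/27 - 17786 = -480218/27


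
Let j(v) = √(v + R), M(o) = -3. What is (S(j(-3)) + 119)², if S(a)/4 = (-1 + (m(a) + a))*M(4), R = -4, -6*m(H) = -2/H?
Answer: 113727/7 - 20960*I*√7/7 ≈ 16247.0 - 7922.1*I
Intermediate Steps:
m(H) = 1/(3*H) (m(H) = -(-1)/(3*H) = 1/(3*H))
j(v) = √(-4 + v) (j(v) = √(v - 4) = √(-4 + v))
S(a) = 12 - 12*a - 4/a (S(a) = 4*((-1 + (1/(3*a) + a))*(-3)) = 4*((-1 + (a + 1/(3*a)))*(-3)) = 4*((-1 + a + 1/(3*a))*(-3)) = 4*(3 - 1/a - 3*a) = 12 - 12*a - 4/a)
(S(j(-3)) + 119)² = ((12 - 12*√(-4 - 3) - 4/√(-4 - 3)) + 119)² = ((12 - 12*I*√7 - 4*(-I*√7/7)) + 119)² = ((12 - 12*I*√7 - (-4)*I*√7/7) + 119)² = ((12 - 12*I*√7 + 4*I*√7/7) + 119)² = ((12 - 80*I*√7/7) + 119)² = (131 - 80*I*√7/7)²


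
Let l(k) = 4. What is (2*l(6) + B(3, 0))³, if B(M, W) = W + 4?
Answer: 1728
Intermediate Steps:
B(M, W) = 4 + W
(2*l(6) + B(3, 0))³ = (2*4 + (4 + 0))³ = (8 + 4)³ = 12³ = 1728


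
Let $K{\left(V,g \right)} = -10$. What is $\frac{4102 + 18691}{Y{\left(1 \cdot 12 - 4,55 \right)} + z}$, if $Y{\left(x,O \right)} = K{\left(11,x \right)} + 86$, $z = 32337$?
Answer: $\frac{22793}{32413} \approx 0.70321$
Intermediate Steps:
$Y{\left(x,O \right)} = 76$ ($Y{\left(x,O \right)} = -10 + 86 = 76$)
$\frac{4102 + 18691}{Y{\left(1 \cdot 12 - 4,55 \right)} + z} = \frac{4102 + 18691}{76 + 32337} = \frac{22793}{32413}$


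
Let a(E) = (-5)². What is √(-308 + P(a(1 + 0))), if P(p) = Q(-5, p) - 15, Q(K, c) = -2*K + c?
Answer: 12*I*√2 ≈ 16.971*I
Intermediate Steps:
Q(K, c) = c - 2*K
a(E) = 25
P(p) = -5 + p (P(p) = (p - 2*(-5)) - 15 = (p + 10) - 15 = (10 + p) - 15 = -5 + p)
√(-308 + P(a(1 + 0))) = √(-308 + (-5 + 25)) = √(-308 + 20) = √(-288) = 12*I*√2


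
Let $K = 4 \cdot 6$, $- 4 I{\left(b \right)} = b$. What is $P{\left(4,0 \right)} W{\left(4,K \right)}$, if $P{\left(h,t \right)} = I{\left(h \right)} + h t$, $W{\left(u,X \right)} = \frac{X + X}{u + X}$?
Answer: $- \frac{12}{7} \approx -1.7143$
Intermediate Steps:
$I{\left(b \right)} = - \frac{b}{4}$
$K = 24$
$W{\left(u,X \right)} = \frac{2 X}{X + u}$
$P{\left(h,t \right)} = - \frac{h}{4} + h t$
$P{\left(4,0 \right)} W{\left(4,K \right)} = 4 \left(- \frac{1}{4} + 0\right) 2 \cdot 24 \frac{1}{24 + 4} = 4 \left(- \frac{1}{4}\right) 2 \cdot 24 \cdot \frac{1}{28} = - \frac{2 \cdot 24}{28} = \left(-1\right) \frac{12}{7} = - \frac{12}{7}$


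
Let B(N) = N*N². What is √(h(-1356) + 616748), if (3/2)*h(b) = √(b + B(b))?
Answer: 2*√(1387683 + 3*I*√623331843)/3 ≈ 785.62 + 21.186*I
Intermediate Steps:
B(N) = N³
h(b) = 2*√(b + b³)/3
√(h(-1356) + 616748) = √(2*√(-1356 + (-1356)³)/3 + 616748) = √(2*√(-1356 - 2493326016)/3 + 616748) = √(2*√(-2493327372)/3 + 616748) = √(2*(2*I*√623331843)/3 + 616748) = √(4*I*√623331843/3 + 616748) = √(616748 + 4*I*√623331843/3)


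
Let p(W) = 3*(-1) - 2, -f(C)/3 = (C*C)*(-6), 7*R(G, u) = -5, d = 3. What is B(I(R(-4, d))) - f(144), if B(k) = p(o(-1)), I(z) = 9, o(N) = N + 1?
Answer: -373253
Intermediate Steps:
R(G, u) = -5/7 (R(G, u) = (⅐)*(-5) = -5/7)
o(N) = 1 + N
f(C) = 18*C² (f(C) = -3*C*C*(-6) = -3*C²*(-6) = -(-18)*C² = 18*C²)
p(W) = -5 (p(W) = -3 - 2 = -5)
B(k) = -5
B(I(R(-4, d))) - f(144) = -5 - 18*144² = -5 - 18*20736 = -5 - 1*373248 = -5 - 373248 = -373253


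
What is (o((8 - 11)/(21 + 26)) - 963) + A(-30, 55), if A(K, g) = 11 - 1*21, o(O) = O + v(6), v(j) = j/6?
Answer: -45687/47 ≈ -972.06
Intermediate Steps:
v(j) = j/6 (v(j) = j*(1/6) = j/6)
o(O) = 1 + O (o(O) = O + (1/6)*6 = O + 1 = 1 + O)
A(K, g) = -10 (A(K, g) = 11 - 21 = -10)
(o((8 - 11)/(21 + 26)) - 963) + A(-30, 55) = ((1 + (8 - 11)/(21 + 26)) - 963) - 10 = ((1 - 3/47) - 963) - 10 = (44/47 - 963) - 10 = -45217/47 - 10 = -45687/47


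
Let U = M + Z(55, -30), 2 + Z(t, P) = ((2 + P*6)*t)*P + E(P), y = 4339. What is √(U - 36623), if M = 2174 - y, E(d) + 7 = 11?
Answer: √254914 ≈ 504.89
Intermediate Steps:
E(d) = 4 (E(d) = -7 + 11 = 4)
Z(t, P) = 2 + P*t*(2 + 6*P) (Z(t, P) = -2 + (((2 + P*6)*t)*P + 4) = -2 + (((2 + 6*P)*t)*P + 4) = -2 + ((t*(2 + 6*P))*P + 4) = -2 + (P*t*(2 + 6*P) + 4) = -2 + (4 + P*t*(2 + 6*P)) = 2 + P*t*(2 + 6*P))
M = -2165 (M = 2174 - 1*4339 = 2174 - 4339 = -2165)
U = 291537 (U = -2165 + (2 + 2*(-30)*55 + 6*55*(-30)²) = -2165 + (2 - 3300 + 6*55*900) = -2165 + (2 - 3300 + 297000) = -2165 + 293702 = 291537)
√(U - 36623) = √(291537 - 36623) = √254914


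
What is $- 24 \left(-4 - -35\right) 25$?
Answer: $-18600$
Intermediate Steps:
$- 24 \left(-4 - -35\right) 25 = - 24 \left(-4 + 35\right) 25 = \left(-24\right) 31 \cdot 25 = \left(-744\right) 25 = -18600$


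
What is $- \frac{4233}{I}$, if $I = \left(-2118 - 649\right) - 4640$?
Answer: $\frac{1411}{2469} \approx 0.57149$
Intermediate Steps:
$I = -7407$ ($I = \left(-2118 - 649\right) - 4640 = -2767 - 4640 = -7407$)
$- \frac{4233}{I} = - \frac{4233}{-7407} = \left(-4233\right) \left(- \frac{1}{7407}\right) = \frac{1411}{2469}$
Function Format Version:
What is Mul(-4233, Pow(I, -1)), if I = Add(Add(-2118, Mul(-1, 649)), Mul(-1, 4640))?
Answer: Rational(1411, 2469) ≈ 0.57149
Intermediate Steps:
I = -7407 (I = Add(Add(-2118, -649), -4640) = Add(-2767, -4640) = -7407)
Mul(-4233, Pow(I, -1)) = Mul(-4233, Pow(-7407, -1)) = Mul(-4233, Rational(-1, 7407)) = Rational(1411, 2469)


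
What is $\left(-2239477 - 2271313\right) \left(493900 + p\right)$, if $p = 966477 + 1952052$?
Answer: $-15392750608910$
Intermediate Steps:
$p = 2918529$
$\left(-2239477 - 2271313\right) \left(493900 + p\right) = \left(-2239477 - 2271313\right) \left(493900 + 2918529\right) = \left(-4510790\right) 3412429 = -15392750608910$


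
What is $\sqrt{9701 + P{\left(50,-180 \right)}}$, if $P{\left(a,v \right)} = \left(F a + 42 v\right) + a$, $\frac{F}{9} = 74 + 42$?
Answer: $\sqrt{54391} \approx 233.22$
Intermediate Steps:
$F = 1044$ ($F = 9 \left(74 + 42\right) = 9 \cdot 116 = 1044$)
$P{\left(a,v \right)} = 42 v + 1045 a$ ($P{\left(a,v \right)} = \left(1044 a + 42 v\right) + a = \left(42 v + 1044 a\right) + a = 42 v + 1045 a$)
$\sqrt{9701 + P{\left(50,-180 \right)}} = \sqrt{9701 + \left(42 \left(-180\right) + 1045 \cdot 50\right)} = \sqrt{9701 + \left(-7560 + 52250\right)} = \sqrt{9701 + 44690} = \sqrt{54391}$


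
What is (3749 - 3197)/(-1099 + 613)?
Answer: -92/81 ≈ -1.1358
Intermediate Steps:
(3749 - 3197)/(-1099 + 613) = 552/(-486) = 552*(-1/486) = -92/81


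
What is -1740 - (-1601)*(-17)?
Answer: -28957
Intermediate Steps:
-1740 - (-1601)*(-17) = -1740 - 1*27217 = -1740 - 27217 = -28957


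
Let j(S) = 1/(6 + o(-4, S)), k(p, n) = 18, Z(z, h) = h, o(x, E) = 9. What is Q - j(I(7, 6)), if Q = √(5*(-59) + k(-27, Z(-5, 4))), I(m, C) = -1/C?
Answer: -1/15 + I*√277 ≈ -0.066667 + 16.643*I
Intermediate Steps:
j(S) = 1/15 (j(S) = 1/(6 + 9) = 1/15)
Q = I*√277 (Q = √(5*(-59) + 18) = √(-295 + 18) = √(-277) = I*√277 ≈ 16.643*I)
Q - j(I(7, 6)) = I*√277 - 1*1/15 = I*√277 - 1/15 = -1/15 + I*√277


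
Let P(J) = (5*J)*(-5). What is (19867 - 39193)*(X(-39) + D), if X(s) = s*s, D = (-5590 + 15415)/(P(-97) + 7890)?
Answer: -60679542888/2063 ≈ -2.9413e+7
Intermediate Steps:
P(J) = -25*J
D = 1965/2063 (D = (-5590 + 15415)/(-25*(-97) + 7890) = 9825/(2425 + 7890) = 9825/10315 = 9825*(1/10315) = 1965/2063 ≈ 0.95250)
X(s) = s**2
(19867 - 39193)*(X(-39) + D) = (19867 - 39193)*((-39)**2 + 1965/2063) = -19326*(1521 + 1965/2063) = -19326*3139788/2063 = -60679542888/2063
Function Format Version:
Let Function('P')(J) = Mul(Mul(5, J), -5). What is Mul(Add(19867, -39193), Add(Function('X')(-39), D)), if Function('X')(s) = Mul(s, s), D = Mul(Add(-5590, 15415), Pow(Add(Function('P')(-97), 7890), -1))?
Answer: Rational(-60679542888, 2063) ≈ -2.9413e+7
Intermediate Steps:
Function('P')(J) = Mul(-25, J)
D = Rational(1965, 2063) (D = Mul(Add(-5590, 15415), Pow(Add(Mul(-25, -97), 7890), -1)) = Mul(9825, Pow(Add(2425, 7890), -1)) = Mul(9825, Pow(10315, -1)) = Mul(9825, Rational(1, 10315)) = Rational(1965, 2063) ≈ 0.95250)
Function('X')(s) = Pow(s, 2)
Mul(Add(19867, -39193), Add(Function('X')(-39), D)) = Mul(Add(19867, -39193), Add(Pow(-39, 2), Rational(1965, 2063))) = Mul(-19326, Add(1521, Rational(1965, 2063))) = Mul(-19326, Rational(3139788, 2063)) = Rational(-60679542888, 2063)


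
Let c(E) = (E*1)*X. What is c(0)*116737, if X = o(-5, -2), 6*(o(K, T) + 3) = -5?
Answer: 0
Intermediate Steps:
o(K, T) = -23/6 (o(K, T) = -3 + (1/6)*(-5) = -3 - 5/6 = -23/6)
X = -23/6 ≈ -3.8333
c(E) = -23*E/6 (c(E) = (E*1)*(-23/6) = E*(-23/6) = -23*E/6)
c(0)*116737 = -23/6*0*116737 = 0*116737 = 0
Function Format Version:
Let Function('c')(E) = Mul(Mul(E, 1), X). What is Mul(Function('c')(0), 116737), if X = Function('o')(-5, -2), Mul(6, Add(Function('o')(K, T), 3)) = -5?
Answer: 0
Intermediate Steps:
Function('o')(K, T) = Rational(-23, 6) (Function('o')(K, T) = Add(-3, Mul(Rational(1, 6), -5)) = Add(-3, Rational(-5, 6)) = Rational(-23, 6))
X = Rational(-23, 6) ≈ -3.8333
Function('c')(E) = Mul(Rational(-23, 6), E) (Function('c')(E) = Mul(Mul(E, 1), Rational(-23, 6)) = Mul(E, Rational(-23, 6)) = Mul(Rational(-23, 6), E))
Mul(Function('c')(0), 116737) = Mul(Mul(Rational(-23, 6), 0), 116737) = Mul(0, 116737) = 0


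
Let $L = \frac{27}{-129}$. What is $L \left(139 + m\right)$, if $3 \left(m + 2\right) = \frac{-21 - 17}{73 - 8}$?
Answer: $- \frac{80031}{2795} \approx -28.634$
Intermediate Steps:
$m = - \frac{428}{195}$ ($m = -2 + \frac{\left(-21 - 17\right) \frac{1}{73 - 8}}{3} = -2 + \frac{\left(-38\right) \frac{1}{65}}{3} = -2 + \frac{1}{3} \left(- \frac{38}{65}\right) = -2 - \frac{38}{195} = - \frac{428}{195} \approx -2.1949$)
$L = - \frac{9}{43}$ ($L = 27 \left(- \frac{1}{129}\right) = - \frac{9}{43} \approx -0.2093$)
$L \left(139 + m\right) = - \frac{9 \left(139 - \frac{428}{195}\right)}{43} = \left(- \frac{9}{43}\right) \frac{26677}{195} = - \frac{80031}{2795}$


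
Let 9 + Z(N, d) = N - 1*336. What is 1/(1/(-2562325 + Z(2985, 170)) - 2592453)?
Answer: -2559685/6635863057306 ≈ -3.8573e-7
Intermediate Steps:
Z(N, d) = -345 + N (Z(N, d) = -9 + (N - 1*336) = -9 + (N - 336) = -9 + (-336 + N) = -345 + N)
1/(1/(-2562325 + Z(2985, 170)) - 2592453) = 1/(1/(-2562325 + (-345 + 2985)) - 2592453) = 1/(1/(-2562325 + 2640) - 2592453) = 1/(1/(-2559685) - 2592453) = 1/(-1/2559685 - 2592453) = 1/(-6635863057306/2559685) = -2559685/6635863057306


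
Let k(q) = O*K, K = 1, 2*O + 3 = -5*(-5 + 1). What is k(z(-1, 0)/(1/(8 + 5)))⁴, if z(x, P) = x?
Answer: 83521/16 ≈ 5220.1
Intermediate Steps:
O = 17/2 (O = -3/2 + (-5*(-5 + 1))/2 = -3/2 + (-5*(-4))/2 = -3/2 + (½)*20 = -3/2 + 10 = 17/2 ≈ 8.5000)
k(q) = 17/2 (k(q) = (17/2)*1 = 17/2)
k(z(-1, 0)/(1/(8 + 5)))⁴ = (17/2)⁴ = 83521/16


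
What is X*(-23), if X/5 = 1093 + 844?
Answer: -222755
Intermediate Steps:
X = 9685 (X = 5*(1093 + 844) = 5*1937 = 9685)
X*(-23) = 9685*(-23) = -222755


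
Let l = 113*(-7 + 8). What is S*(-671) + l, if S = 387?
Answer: -259564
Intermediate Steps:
l = 113 (l = 113*1 = 113)
S*(-671) + l = 387*(-671) + 113 = -259677 + 113 = -259564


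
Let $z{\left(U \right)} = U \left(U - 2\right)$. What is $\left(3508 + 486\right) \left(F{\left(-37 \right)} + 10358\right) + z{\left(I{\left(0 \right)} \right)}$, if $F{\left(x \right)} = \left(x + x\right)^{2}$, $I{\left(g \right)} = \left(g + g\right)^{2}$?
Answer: $63240996$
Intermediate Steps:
$I{\left(g \right)} = 4 g^{2}$ ($I{\left(g \right)} = \left(2 g\right)^{2} = 4 g^{2}$)
$z{\left(U \right)} = U \left(-2 + U\right)$
$F{\left(x \right)} = 4 x^{2}$ ($F{\left(x \right)} = \left(2 x\right)^{2} = 4 x^{2}$)
$\left(3508 + 486\right) \left(F{\left(-37 \right)} + 10358\right) + z{\left(I{\left(0 \right)} \right)} = \left(3508 + 486\right) \left(4 \left(-37\right)^{2} + 10358\right) + 4 \cdot 0^{2} \left(-2 + 4 \cdot 0^{2}\right) = 3994 \left(4 \cdot 1369 + 10358\right) + 4 \cdot 0 \left(-2 + 4 \cdot 0\right) = 3994 \left(5476 + 10358\right) + 0 \left(-2 + 0\right) = 3994 \cdot 15834 + 0 \left(-2\right) = 63240996 + 0 = 63240996$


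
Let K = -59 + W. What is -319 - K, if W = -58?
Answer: -202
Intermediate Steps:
K = -117 (K = -59 - 58 = -117)
-319 - K = -319 - 1*(-117) = -319 + 117 = -202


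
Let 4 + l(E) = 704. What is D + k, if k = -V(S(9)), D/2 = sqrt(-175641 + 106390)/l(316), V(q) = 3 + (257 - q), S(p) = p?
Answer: -251 + I*sqrt(69251)/350 ≈ -251.0 + 0.75187*I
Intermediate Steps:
V(q) = 260 - q
l(E) = 700 (l(E) = -4 + 704 = 700)
D = I*sqrt(69251)/350 (D = 2*(sqrt(-175641 + 106390)/700) = 2*(sqrt(-69251)*(1/700)) = 2*((I*sqrt(69251))*(1/700)) = 2*(I*sqrt(69251)/700) = I*sqrt(69251)/350 ≈ 0.75187*I)
k = -251 (k = -(260 - 1*9) = -(260 - 9) = -1*251 = -251)
D + k = I*sqrt(69251)/350 - 251 = -251 + I*sqrt(69251)/350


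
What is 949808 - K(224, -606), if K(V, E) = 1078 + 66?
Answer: 948664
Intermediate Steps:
K(V, E) = 1144
949808 - K(224, -606) = 949808 - 1*1144 = 949808 - 1144 = 948664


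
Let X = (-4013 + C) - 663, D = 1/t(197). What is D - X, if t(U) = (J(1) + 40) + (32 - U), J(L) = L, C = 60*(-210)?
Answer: 2142223/124 ≈ 17276.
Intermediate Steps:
C = -12600
t(U) = 73 - U (t(U) = (1 + 40) + (32 - U) = 41 + (32 - U) = 73 - U)
D = -1/124 (D = 1/(73 - 1*197) = 1/(73 - 197) = 1/(-124) = -1/124 ≈ -0.0080645)
X = -17276 (X = (-4013 - 12600) - 663 = -16613 - 663 = -17276)
D - X = -1/124 - 1*(-17276) = -1/124 + 17276 = 2142223/124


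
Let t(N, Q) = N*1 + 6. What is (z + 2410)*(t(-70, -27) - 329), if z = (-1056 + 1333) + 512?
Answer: -1257207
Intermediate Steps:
t(N, Q) = 6 + N (t(N, Q) = N + 6 = 6 + N)
z = 789 (z = 277 + 512 = 789)
(z + 2410)*(t(-70, -27) - 329) = (789 + 2410)*((6 - 70) - 329) = 3199*(-64 - 329) = 3199*(-393) = -1257207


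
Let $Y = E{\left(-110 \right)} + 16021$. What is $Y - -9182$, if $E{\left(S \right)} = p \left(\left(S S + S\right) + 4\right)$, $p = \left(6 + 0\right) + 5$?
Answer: $157137$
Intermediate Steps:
$p = 11$ ($p = 6 + 5 = 11$)
$E{\left(S \right)} = 44 + 11 S + 11 S^{2}$ ($E{\left(S \right)} = 11 \left(\left(S S + S\right) + 4\right) = 11 \left(\left(S^{2} + S\right) + 4\right) = 11 \left(\left(S + S^{2}\right) + 4\right) = 11 \left(4 + S + S^{2}\right) = 44 + 11 S + 11 S^{2}$)
$Y = 147955$ ($Y = \left(44 + 11 \left(-110\right) + 11 \left(-110\right)^{2}\right) + 16021 = \left(44 - 1210 + 11 \cdot 12100\right) + 16021 = \left(44 - 1210 + 133100\right) + 16021 = 131934 + 16021 = 147955$)
$Y - -9182 = 147955 - -9182 = 147955 + 9182 = 157137$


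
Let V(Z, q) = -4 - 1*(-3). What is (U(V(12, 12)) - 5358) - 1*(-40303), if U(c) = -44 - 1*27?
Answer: 34874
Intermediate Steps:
V(Z, q) = -1 (V(Z, q) = -4 + 3 = -1)
U(c) = -71 (U(c) = -44 - 27 = -71)
(U(V(12, 12)) - 5358) - 1*(-40303) = (-71 - 5358) - 1*(-40303) = -5429 + 40303 = 34874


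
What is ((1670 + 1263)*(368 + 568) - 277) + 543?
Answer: 2745554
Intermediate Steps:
((1670 + 1263)*(368 + 568) - 277) + 543 = (2933*936 - 277) + 543 = (2745288 - 277) + 543 = 2745011 + 543 = 2745554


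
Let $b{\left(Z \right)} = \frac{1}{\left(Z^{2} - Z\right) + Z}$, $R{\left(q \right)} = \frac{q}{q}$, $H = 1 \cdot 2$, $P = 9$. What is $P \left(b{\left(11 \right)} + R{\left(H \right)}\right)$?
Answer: $\frac{1098}{121} \approx 9.0744$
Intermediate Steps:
$H = 2$
$R{\left(q \right)} = 1$
$b{\left(Z \right)} = \frac{1}{Z^{2}}$
$P \left(b{\left(11 \right)} + R{\left(H \right)}\right) = 9 \left(\frac{1}{121} + 1\right) = 9 \cdot \frac{122}{121} = \frac{1098}{121}$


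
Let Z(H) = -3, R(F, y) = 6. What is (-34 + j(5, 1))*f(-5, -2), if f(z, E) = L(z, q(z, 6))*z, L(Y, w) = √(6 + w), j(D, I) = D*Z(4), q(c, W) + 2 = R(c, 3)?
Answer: 245*√10 ≈ 774.76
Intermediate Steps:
q(c, W) = 4 (q(c, W) = -2 + 6 = 4)
j(D, I) = -3*D (j(D, I) = D*(-3) = -3*D)
f(z, E) = z*√10 (f(z, E) = √(6 + 4)*z = √10*z = z*√10)
(-34 + j(5, 1))*f(-5, -2) = (-34 - 3*5)*(-5*√10) = (-34 - 15)*(-5*√10) = -(-245)*√10 = 245*√10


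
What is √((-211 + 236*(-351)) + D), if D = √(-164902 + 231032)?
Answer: √(-83047 + √66130) ≈ 287.73*I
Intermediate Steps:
D = √66130 ≈ 257.16
√((-211 + 236*(-351)) + D) = √((-211 + 236*(-351)) + √66130) = √((-211 - 82836) + √66130) = √(-83047 + √66130)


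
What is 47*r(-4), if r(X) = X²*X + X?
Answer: -3196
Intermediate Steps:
r(X) = X + X³ (r(X) = X³ + X = X + X³)
47*r(-4) = 47*(-4 + (-4)³) = 47*(-4 - 64) = 47*(-68) = -3196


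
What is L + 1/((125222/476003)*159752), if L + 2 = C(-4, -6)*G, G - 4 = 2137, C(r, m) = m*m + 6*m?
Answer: -40008453885/20004464944 ≈ -2.0000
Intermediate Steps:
C(r, m) = m**2 + 6*m
G = 2141 (G = 4 + 2137 = 2141)
L = -2 (L = -2 - 6*(6 - 6)*2141 = -2 - 6*0*2141 = -2 + 0*2141 = -2 + 0 = -2)
L + 1/((125222/476003)*159752) = -2 + 1/((125222/476003)*159752) = -2 + (1/159752)/(125222*(1/476003)) = -2 + (1/159752)/(125222/476003) = -2 + (476003/125222)*(1/159752) = -2 + 476003/20004464944 = -40008453885/20004464944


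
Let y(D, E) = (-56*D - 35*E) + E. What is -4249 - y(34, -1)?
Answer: -2379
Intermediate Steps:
y(D, E) = -56*D - 34*E
-4249 - y(34, -1) = -4249 - (-56*34 - 34*(-1)) = -4249 - (-1904 + 34) = -4249 - 1*(-1870) = -4249 + 1870 = -2379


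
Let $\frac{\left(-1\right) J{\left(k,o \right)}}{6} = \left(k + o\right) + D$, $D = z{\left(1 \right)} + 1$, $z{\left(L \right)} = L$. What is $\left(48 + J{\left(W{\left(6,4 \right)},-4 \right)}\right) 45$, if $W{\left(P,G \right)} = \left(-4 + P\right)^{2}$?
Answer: $1620$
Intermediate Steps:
$D = 2$ ($D = 1 + 1 = 2$)
$J{\left(k,o \right)} = -12 - 6 k - 6 o$ ($J{\left(k,o \right)} = - 6 \left(\left(k + o\right) + 2\right) = - 6 \left(2 + k + o\right) = -12 - 6 k - 6 o$)
$\left(48 + J{\left(W{\left(6,4 \right)},-4 \right)}\right) 45 = \left(48 - \left(-12 + 6 \left(-4 + 6\right)^{2}\right)\right) 45 = \left(48 - \left(-12 + 24\right)\right) 45 = \left(48 - 12\right) 45 = 36 \cdot 45 = 1620$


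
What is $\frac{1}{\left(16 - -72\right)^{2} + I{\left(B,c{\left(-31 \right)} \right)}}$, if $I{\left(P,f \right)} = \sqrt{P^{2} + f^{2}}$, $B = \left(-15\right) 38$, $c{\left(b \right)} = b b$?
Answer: $\frac{7744}{58721115} - \frac{\sqrt{1248421}}{58721115} \approx 0.00011285$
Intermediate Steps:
$c{\left(b \right)} = b^{2}$
$B = -570$
$\frac{1}{\left(16 - -72\right)^{2} + I{\left(B,c{\left(-31 \right)} \right)}} = \frac{1}{\left(16 - -72\right)^{2} + \sqrt{\left(-570\right)^{2} + \left(\left(-31\right)^{2}\right)^{2}}} = \frac{1}{\left(16 + 72\right)^{2} + \sqrt{324900 + 961^{2}}} = \frac{1}{88^{2} + \sqrt{324900 + 923521}} = \frac{1}{7744 + \sqrt{1248421}}$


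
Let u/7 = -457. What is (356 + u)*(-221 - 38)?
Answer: 736337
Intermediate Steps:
u = -3199 (u = 7*(-457) = -3199)
(356 + u)*(-221 - 38) = (356 - 3199)*(-221 - 38) = -2843*(-259) = 736337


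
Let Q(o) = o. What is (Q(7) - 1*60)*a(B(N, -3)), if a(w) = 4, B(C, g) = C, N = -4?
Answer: -212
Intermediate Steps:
(Q(7) - 1*60)*a(B(N, -3)) = (7 - 1*60)*4 = (7 - 60)*4 = -53*4 = -212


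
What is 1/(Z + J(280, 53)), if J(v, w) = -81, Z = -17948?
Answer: -1/18029 ≈ -5.5466e-5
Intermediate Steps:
1/(Z + J(280, 53)) = 1/(-17948 - 81) = 1/(-18029) = -1/18029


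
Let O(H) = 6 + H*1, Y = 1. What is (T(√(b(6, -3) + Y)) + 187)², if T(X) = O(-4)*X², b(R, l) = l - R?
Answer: 29241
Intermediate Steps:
O(H) = 6 + H
T(X) = 2*X² (T(X) = (6 - 4)*X² = 2*X²)
(T(√(b(6, -3) + Y)) + 187)² = (2*(√((-3 - 1*6) + 1))² + 187)² = (2*(√((-3 - 6) + 1))² + 187)² = (2*(√(-9 + 1))² + 187)² = (2*(√(-8))² + 187)² = (2*(2*I*√2)² + 187)² = (2*(-8) + 187)² = (-16 + 187)² = 171² = 29241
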